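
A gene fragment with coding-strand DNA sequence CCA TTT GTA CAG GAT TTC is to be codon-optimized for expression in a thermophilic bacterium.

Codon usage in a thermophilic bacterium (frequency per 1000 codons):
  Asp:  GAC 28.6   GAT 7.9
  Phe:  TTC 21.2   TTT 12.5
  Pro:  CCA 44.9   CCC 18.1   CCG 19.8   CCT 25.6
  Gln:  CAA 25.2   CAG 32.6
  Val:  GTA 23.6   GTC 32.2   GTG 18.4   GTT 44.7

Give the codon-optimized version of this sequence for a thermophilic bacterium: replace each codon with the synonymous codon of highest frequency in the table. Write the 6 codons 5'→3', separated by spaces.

Codon 1 (Pro): best is CCA at 44.9.
Codon 2 (Phe): best is TTC at 21.2.
Codon 3 (Val): best is GTT at 44.7.
Codon 4 (Gln): best is CAG at 32.6.
Codon 5 (Asp): best is GAC at 28.6.
Codon 6 (Phe): best is TTC at 21.2.

CCA TTC GTT CAG GAC TTC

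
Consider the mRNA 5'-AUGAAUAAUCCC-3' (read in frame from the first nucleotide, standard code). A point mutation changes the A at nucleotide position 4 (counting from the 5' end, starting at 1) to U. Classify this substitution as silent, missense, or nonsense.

Position 4 falls in codon 2: AAU → Asn.
After the substitution the codon is UAU → Tyr.
Asn ≠ Tyr, so this is a missense mutation.

missense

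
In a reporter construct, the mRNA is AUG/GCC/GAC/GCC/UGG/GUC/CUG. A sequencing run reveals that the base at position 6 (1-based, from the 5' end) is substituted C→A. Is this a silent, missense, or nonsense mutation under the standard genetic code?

Position 6 falls in codon 2: GCC → Ala.
After the substitution the codon is GCA → Ala.
Both encode Ala, so the change is synonymous.

silent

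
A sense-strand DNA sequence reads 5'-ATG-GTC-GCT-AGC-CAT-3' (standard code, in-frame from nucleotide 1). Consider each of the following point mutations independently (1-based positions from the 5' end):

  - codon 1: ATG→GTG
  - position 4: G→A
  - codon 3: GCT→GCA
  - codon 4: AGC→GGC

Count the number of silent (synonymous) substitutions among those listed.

1

Codon 1: ATG (Met) → GTG (Val) — missense.
Codon 2: GTC (Val) → ATC (Ile) — missense.
Codon 3: GCT (Ala) → GCA (Ala) — synonymous.
Codon 4: AGC (Ser) → GGC (Gly) — missense.
Synonymous: 1 of 4.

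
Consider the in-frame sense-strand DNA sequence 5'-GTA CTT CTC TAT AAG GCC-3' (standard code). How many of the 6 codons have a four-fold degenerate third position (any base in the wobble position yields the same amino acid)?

Codon 1 GTA (Val): third position 4-fold.
Codon 2 CTT (Leu): third position 4-fold.
Codon 3 CTC (Leu): third position 4-fold.
Codon 4 TAT (Tyr): third position 2-fold.
Codon 5 AAG (Lys): third position 2-fold.
Codon 6 GCC (Ala): third position 4-fold.
Four-fold degenerate third positions: 4.

4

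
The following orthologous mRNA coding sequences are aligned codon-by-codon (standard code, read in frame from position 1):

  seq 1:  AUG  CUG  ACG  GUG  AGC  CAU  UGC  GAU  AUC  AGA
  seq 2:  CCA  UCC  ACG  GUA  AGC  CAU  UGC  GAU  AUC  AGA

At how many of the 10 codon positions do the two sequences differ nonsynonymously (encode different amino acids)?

Codon 1: AUG Met / CCA Pro — nonsynonymous.
Codon 2: CUG Leu / UCC Ser — nonsynonymous.
Codon 3: ACG Thr / ACG Thr — identical.
Codon 4: GUG Val / GUA Val — synonymous.
Codon 5: AGC Ser / AGC Ser — identical.
Codon 6: CAU His / CAU His — identical.
Codon 7: UGC Cys / UGC Cys — identical.
Codon 8: GAU Asp / GAU Asp — identical.
Codon 9: AUC Ile / AUC Ile — identical.
Codon 10: AGA Arg / AGA Arg — identical.
Nonsynonymous differences: 2.

2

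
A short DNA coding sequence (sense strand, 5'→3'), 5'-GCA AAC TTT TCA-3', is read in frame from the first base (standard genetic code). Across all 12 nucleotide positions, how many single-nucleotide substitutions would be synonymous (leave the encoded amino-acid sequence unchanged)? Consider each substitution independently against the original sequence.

Codon 1 (GCA, Ala): 3 synonymous substitutions.
Codon 2 (AAC, Asn): 1 synonymous substitution.
Codon 3 (TTT, Phe): 1 synonymous substitution.
Codon 4 (TCA, Ser): 3 synonymous substitutions.
Total: 3 + 1 + 1 + 3 = 8.

8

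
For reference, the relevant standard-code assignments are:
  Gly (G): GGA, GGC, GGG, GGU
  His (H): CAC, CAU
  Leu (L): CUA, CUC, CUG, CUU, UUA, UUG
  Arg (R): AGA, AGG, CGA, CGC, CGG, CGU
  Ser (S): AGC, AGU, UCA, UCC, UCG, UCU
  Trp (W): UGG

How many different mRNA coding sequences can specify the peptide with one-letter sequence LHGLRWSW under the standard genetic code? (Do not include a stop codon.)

Leu: 6 codons.
His: 2 codons.
Gly: 4 codons.
Leu: 6 codons.
Arg: 6 codons.
Trp: 1 codon.
Ser: 6 codons.
Trp: 1 codon.
6 × 2 × 4 × 6 × 6 × 1 × 6 × 1 = 10368.

10368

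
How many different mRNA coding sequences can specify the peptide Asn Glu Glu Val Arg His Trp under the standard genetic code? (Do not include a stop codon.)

Asn: 2 codons.
Glu: 2 codons.
Glu: 2 codons.
Val: 4 codons.
Arg: 6 codons.
His: 2 codons.
Trp: 1 codon.
2 × 2 × 2 × 4 × 6 × 2 × 1 = 384.

384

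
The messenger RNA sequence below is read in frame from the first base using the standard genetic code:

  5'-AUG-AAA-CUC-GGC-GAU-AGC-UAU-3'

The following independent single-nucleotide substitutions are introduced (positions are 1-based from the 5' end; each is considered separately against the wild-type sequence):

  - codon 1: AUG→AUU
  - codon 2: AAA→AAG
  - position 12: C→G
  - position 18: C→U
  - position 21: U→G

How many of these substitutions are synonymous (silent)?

3

Codon 1: AUG (Met) → AUU (Ile) — missense.
Codon 2: AAA (Lys) → AAG (Lys) — synonymous.
Codon 4: GGC (Gly) → GGG (Gly) — synonymous.
Codon 6: AGC (Ser) → AGU (Ser) — synonymous.
Codon 7: UAU (Tyr) → UAG (Stop) — nonsense.
Synonymous: 3 of 5.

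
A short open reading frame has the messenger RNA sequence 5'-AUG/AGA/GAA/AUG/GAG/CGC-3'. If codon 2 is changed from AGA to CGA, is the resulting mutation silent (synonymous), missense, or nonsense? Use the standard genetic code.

silent

Position 4 falls in codon 2: AGA → Arg.
After the substitution the codon is CGA → Arg.
Both encode Arg, so the change is synonymous.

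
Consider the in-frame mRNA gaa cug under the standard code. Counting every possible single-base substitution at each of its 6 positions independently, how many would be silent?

Codon 1 (GAA, Glu): 1 synonymous substitution.
Codon 2 (CUG, Leu): 4 synonymous substitutions.
Total: 1 + 4 = 5.

5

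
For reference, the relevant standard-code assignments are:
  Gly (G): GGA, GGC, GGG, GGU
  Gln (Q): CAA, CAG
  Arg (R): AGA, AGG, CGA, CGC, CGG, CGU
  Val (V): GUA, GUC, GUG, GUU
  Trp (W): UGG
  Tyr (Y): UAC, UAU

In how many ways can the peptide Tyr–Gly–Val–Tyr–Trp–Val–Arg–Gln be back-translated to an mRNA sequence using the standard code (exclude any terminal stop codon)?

Tyr: 2 codons.
Gly: 4 codons.
Val: 4 codons.
Tyr: 2 codons.
Trp: 1 codon.
Val: 4 codons.
Arg: 6 codons.
Gln: 2 codons.
2 × 4 × 4 × 2 × 1 × 4 × 6 × 2 = 3072.

3072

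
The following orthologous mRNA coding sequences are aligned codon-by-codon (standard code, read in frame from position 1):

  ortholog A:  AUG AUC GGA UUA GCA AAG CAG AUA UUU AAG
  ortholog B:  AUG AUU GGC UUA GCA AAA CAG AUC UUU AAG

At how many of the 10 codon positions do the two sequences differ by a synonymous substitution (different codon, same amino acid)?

Codon 1: AUG Met / AUG Met — identical.
Codon 2: AUC Ile / AUU Ile — synonymous.
Codon 3: GGA Gly / GGC Gly — synonymous.
Codon 4: UUA Leu / UUA Leu — identical.
Codon 5: GCA Ala / GCA Ala — identical.
Codon 6: AAG Lys / AAA Lys — synonymous.
Codon 7: CAG Gln / CAG Gln — identical.
Codon 8: AUA Ile / AUC Ile — synonymous.
Codon 9: UUU Phe / UUU Phe — identical.
Codon 10: AAG Lys / AAG Lys — identical.
Synonymous differences: 4.

4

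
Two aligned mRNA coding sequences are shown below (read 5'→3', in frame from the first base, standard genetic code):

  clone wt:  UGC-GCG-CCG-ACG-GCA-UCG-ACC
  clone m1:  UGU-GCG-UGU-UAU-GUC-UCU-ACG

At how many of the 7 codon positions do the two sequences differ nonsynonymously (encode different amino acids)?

Codon 1: UGC Cys / UGU Cys — synonymous.
Codon 2: GCG Ala / GCG Ala — identical.
Codon 3: CCG Pro / UGU Cys — nonsynonymous.
Codon 4: ACG Thr / UAU Tyr — nonsynonymous.
Codon 5: GCA Ala / GUC Val — nonsynonymous.
Codon 6: UCG Ser / UCU Ser — synonymous.
Codon 7: ACC Thr / ACG Thr — synonymous.
Nonsynonymous differences: 3.

3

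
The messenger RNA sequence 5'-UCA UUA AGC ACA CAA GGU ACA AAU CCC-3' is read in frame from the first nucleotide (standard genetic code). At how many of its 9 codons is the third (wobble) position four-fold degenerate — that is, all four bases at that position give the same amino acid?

Codon 1 UCA (Ser): third position 4-fold.
Codon 2 UUA (Leu): third position 2-fold.
Codon 3 AGC (Ser): third position 2-fold.
Codon 4 ACA (Thr): third position 4-fold.
Codon 5 CAA (Gln): third position 2-fold.
Codon 6 GGU (Gly): third position 4-fold.
Codon 7 ACA (Thr): third position 4-fold.
Codon 8 AAU (Asn): third position 2-fold.
Codon 9 CCC (Pro): third position 4-fold.
Four-fold degenerate third positions: 5.

5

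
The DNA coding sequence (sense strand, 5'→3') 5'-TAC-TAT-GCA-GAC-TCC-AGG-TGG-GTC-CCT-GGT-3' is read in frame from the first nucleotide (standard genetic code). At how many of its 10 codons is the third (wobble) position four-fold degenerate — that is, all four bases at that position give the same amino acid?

Codon 1 TAC (Tyr): third position 2-fold.
Codon 2 TAT (Tyr): third position 2-fold.
Codon 3 GCA (Ala): third position 4-fold.
Codon 4 GAC (Asp): third position 2-fold.
Codon 5 TCC (Ser): third position 4-fold.
Codon 6 AGG (Arg): third position 2-fold.
Codon 7 TGG (Trp): third position 1-fold.
Codon 8 GTC (Val): third position 4-fold.
Codon 9 CCT (Pro): third position 4-fold.
Codon 10 GGT (Gly): third position 4-fold.
Four-fold degenerate third positions: 5.

5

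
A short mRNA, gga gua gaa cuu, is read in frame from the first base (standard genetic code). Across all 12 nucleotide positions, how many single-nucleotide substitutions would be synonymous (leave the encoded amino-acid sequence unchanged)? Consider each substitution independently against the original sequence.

Codon 1 (GGA, Gly): 3 synonymous substitutions.
Codon 2 (GUA, Val): 3 synonymous substitutions.
Codon 3 (GAA, Glu): 1 synonymous substitution.
Codon 4 (CUU, Leu): 3 synonymous substitutions.
Total: 3 + 3 + 1 + 3 = 10.

10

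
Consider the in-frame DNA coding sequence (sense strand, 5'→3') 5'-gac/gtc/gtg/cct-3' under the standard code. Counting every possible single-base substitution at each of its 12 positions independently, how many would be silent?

Codon 1 (GAC, Asp): 1 synonymous substitution.
Codon 2 (GTC, Val): 3 synonymous substitutions.
Codon 3 (GTG, Val): 3 synonymous substitutions.
Codon 4 (CCT, Pro): 3 synonymous substitutions.
Total: 1 + 3 + 3 + 3 = 10.

10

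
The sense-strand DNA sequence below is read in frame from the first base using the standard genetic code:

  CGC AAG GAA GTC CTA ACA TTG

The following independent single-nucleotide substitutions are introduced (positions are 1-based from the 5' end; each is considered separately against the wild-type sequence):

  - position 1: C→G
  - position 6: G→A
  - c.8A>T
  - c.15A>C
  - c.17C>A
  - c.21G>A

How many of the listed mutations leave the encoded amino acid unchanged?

3

Codon 1: CGC (Arg) → GGC (Gly) — missense.
Codon 2: AAG (Lys) → AAA (Lys) — synonymous.
Codon 3: GAA (Glu) → GTA (Val) — missense.
Codon 5: CTA (Leu) → CTC (Leu) — synonymous.
Codon 6: ACA (Thr) → AAA (Lys) — missense.
Codon 7: TTG (Leu) → TTA (Leu) — synonymous.
Synonymous: 3 of 6.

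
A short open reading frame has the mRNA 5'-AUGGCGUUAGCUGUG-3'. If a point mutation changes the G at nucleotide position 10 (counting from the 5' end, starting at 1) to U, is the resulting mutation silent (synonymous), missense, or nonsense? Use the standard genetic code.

missense

Position 10 falls in codon 4: GCU → Ala.
After the substitution the codon is UCU → Ser.
Ala ≠ Ser, so this is a missense mutation.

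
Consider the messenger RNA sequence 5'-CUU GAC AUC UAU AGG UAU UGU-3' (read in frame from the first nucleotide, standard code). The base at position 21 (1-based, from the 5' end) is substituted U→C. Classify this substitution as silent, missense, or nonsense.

Position 21 falls in codon 7: UGU → Cys.
After the substitution the codon is UGC → Cys.
Both encode Cys, so the change is synonymous.

silent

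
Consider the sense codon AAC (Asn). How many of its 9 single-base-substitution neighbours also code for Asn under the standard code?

1

Position 1: none → 0 synonymous.
Position 2: none → 0 synonymous.
Position 3: AAU → 1 synonymous.
Total: 0 + 0 + 1 = 1.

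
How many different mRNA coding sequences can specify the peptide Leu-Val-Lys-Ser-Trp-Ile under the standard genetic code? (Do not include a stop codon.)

864

Leu: 6 codons.
Val: 4 codons.
Lys: 2 codons.
Ser: 6 codons.
Trp: 1 codon.
Ile: 3 codons.
6 × 4 × 2 × 6 × 1 × 3 = 864.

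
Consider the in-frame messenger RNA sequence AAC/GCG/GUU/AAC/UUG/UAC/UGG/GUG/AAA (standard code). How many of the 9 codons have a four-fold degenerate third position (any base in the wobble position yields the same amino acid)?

3

Codon 1 AAC (Asn): third position 2-fold.
Codon 2 GCG (Ala): third position 4-fold.
Codon 3 GUU (Val): third position 4-fold.
Codon 4 AAC (Asn): third position 2-fold.
Codon 5 UUG (Leu): third position 2-fold.
Codon 6 UAC (Tyr): third position 2-fold.
Codon 7 UGG (Trp): third position 1-fold.
Codon 8 GUG (Val): third position 4-fold.
Codon 9 AAA (Lys): third position 2-fold.
Four-fold degenerate third positions: 3.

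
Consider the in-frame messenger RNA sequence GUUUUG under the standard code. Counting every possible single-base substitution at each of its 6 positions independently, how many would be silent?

5

Codon 1 (GUU, Val): 3 synonymous substitutions.
Codon 2 (UUG, Leu): 2 synonymous substitutions.
Total: 3 + 2 = 5.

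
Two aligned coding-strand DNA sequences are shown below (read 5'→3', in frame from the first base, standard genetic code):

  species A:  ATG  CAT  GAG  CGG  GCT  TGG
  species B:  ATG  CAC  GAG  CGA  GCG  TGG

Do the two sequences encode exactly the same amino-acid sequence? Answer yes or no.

Codon 1: ATG Met / ATG Met — identical.
Codon 2: CAT His / CAC His — synonymous.
Codon 3: GAG Glu / GAG Glu — identical.
Codon 4: CGG Arg / CGA Arg — synonymous.
Codon 5: GCT Ala / GCG Ala — synonymous.
Codon 6: TGG Trp / TGG Trp — identical.
Nonsynonymous differences: 0 → same protein.

yes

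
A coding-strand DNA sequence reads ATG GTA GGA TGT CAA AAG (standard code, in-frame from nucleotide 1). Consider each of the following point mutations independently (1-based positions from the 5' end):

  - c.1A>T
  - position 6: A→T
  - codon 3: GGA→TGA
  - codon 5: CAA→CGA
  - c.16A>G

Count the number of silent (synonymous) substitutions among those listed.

1

Codon 1: ATG (Met) → TTG (Leu) — missense.
Codon 2: GTA (Val) → GTT (Val) — synonymous.
Codon 3: GGA (Gly) → TGA (Stop) — nonsense.
Codon 5: CAA (Gln) → CGA (Arg) — missense.
Codon 6: AAG (Lys) → GAG (Glu) — missense.
Synonymous: 1 of 5.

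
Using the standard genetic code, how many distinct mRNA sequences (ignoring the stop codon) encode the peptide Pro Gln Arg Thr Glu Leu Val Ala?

36864

Pro: 4 codons.
Gln: 2 codons.
Arg: 6 codons.
Thr: 4 codons.
Glu: 2 codons.
Leu: 6 codons.
Val: 4 codons.
Ala: 4 codons.
4 × 2 × 6 × 4 × 2 × 6 × 4 × 4 = 36864.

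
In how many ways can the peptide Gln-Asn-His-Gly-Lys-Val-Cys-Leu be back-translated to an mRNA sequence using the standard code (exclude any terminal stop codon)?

Gln: 2 codons.
Asn: 2 codons.
His: 2 codons.
Gly: 4 codons.
Lys: 2 codons.
Val: 4 codons.
Cys: 2 codons.
Leu: 6 codons.
2 × 2 × 2 × 4 × 2 × 4 × 2 × 6 = 3072.

3072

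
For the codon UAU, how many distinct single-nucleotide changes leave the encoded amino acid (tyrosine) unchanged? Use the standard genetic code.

Position 1: none → 0 synonymous.
Position 2: none → 0 synonymous.
Position 3: UAC → 1 synonymous.
Total: 0 + 0 + 1 = 1.

1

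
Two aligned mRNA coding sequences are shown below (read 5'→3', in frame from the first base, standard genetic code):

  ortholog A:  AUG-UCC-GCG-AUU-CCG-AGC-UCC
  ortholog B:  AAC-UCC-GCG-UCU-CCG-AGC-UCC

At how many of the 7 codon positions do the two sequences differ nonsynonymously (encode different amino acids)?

2

Codon 1: AUG Met / AAC Asn — nonsynonymous.
Codon 2: UCC Ser / UCC Ser — identical.
Codon 3: GCG Ala / GCG Ala — identical.
Codon 4: AUU Ile / UCU Ser — nonsynonymous.
Codon 5: CCG Pro / CCG Pro — identical.
Codon 6: AGC Ser / AGC Ser — identical.
Codon 7: UCC Ser / UCC Ser — identical.
Nonsynonymous differences: 2.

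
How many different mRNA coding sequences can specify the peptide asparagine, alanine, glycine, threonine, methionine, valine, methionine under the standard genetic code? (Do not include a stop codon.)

Asn: 2 codons.
Ala: 4 codons.
Gly: 4 codons.
Thr: 4 codons.
Met: 1 codon.
Val: 4 codons.
Met: 1 codon.
2 × 4 × 4 × 4 × 1 × 4 × 1 = 512.

512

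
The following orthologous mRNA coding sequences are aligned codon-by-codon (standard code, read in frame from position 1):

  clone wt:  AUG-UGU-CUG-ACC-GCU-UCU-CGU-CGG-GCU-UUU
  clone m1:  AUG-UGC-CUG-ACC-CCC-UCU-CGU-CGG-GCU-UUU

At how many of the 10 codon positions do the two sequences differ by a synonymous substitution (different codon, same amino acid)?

Codon 1: AUG Met / AUG Met — identical.
Codon 2: UGU Cys / UGC Cys — synonymous.
Codon 3: CUG Leu / CUG Leu — identical.
Codon 4: ACC Thr / ACC Thr — identical.
Codon 5: GCU Ala / CCC Pro — nonsynonymous.
Codon 6: UCU Ser / UCU Ser — identical.
Codon 7: CGU Arg / CGU Arg — identical.
Codon 8: CGG Arg / CGG Arg — identical.
Codon 9: GCU Ala / GCU Ala — identical.
Codon 10: UUU Phe / UUU Phe — identical.
Synonymous differences: 1.

1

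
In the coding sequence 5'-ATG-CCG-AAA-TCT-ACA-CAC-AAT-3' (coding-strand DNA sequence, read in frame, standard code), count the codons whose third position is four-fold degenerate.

Codon 1 ATG (Met): third position 1-fold.
Codon 2 CCG (Pro): third position 4-fold.
Codon 3 AAA (Lys): third position 2-fold.
Codon 4 TCT (Ser): third position 4-fold.
Codon 5 ACA (Thr): third position 4-fold.
Codon 6 CAC (His): third position 2-fold.
Codon 7 AAT (Asn): third position 2-fold.
Four-fold degenerate third positions: 3.

3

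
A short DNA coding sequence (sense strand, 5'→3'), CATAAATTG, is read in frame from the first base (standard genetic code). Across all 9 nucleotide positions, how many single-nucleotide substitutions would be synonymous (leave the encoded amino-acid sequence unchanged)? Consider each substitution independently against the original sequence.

4

Codon 1 (CAT, His): 1 synonymous substitution.
Codon 2 (AAA, Lys): 1 synonymous substitution.
Codon 3 (TTG, Leu): 2 synonymous substitutions.
Total: 1 + 1 + 2 = 4.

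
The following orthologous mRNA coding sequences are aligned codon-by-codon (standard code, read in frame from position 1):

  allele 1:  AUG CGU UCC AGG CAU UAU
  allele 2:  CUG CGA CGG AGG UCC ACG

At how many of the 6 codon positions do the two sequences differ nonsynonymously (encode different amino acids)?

Codon 1: AUG Met / CUG Leu — nonsynonymous.
Codon 2: CGU Arg / CGA Arg — synonymous.
Codon 3: UCC Ser / CGG Arg — nonsynonymous.
Codon 4: AGG Arg / AGG Arg — identical.
Codon 5: CAU His / UCC Ser — nonsynonymous.
Codon 6: UAU Tyr / ACG Thr — nonsynonymous.
Nonsynonymous differences: 4.

4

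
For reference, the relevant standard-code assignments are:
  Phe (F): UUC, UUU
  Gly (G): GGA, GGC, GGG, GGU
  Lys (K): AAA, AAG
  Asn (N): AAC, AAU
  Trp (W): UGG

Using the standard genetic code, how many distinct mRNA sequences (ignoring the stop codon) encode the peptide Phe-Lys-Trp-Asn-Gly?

32

Phe: 2 codons.
Lys: 2 codons.
Trp: 1 codon.
Asn: 2 codons.
Gly: 4 codons.
2 × 2 × 1 × 2 × 4 = 32.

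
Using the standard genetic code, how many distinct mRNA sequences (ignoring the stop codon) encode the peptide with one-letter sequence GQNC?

32

Gly: 4 codons.
Gln: 2 codons.
Asn: 2 codons.
Cys: 2 codons.
4 × 2 × 2 × 2 = 32.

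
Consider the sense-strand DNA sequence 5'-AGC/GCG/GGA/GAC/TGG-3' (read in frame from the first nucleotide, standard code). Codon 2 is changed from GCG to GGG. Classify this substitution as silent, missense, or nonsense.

Position 5 falls in codon 2: GCG → Ala.
After the substitution the codon is GGG → Gly.
Ala ≠ Gly, so this is a missense mutation.

missense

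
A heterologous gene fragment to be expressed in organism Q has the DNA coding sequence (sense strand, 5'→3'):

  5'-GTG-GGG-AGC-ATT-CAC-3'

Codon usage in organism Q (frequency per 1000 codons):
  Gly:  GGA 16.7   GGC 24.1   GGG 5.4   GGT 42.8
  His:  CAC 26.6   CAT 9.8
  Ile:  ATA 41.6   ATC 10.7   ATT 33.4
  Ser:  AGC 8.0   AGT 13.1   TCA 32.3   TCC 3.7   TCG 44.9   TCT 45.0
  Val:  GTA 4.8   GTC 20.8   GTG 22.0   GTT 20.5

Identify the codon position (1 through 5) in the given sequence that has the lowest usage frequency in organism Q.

Codon 1 GTG (Val): 22.0 per 1000.
Codon 2 GGG (Gly): 5.4 per 1000.
Codon 3 AGC (Ser): 8.0 per 1000.
Codon 4 ATT (Ile): 33.4 per 1000.
Codon 5 CAC (His): 26.6 per 1000.
Lowest frequency is 5.4 at codon 2.

2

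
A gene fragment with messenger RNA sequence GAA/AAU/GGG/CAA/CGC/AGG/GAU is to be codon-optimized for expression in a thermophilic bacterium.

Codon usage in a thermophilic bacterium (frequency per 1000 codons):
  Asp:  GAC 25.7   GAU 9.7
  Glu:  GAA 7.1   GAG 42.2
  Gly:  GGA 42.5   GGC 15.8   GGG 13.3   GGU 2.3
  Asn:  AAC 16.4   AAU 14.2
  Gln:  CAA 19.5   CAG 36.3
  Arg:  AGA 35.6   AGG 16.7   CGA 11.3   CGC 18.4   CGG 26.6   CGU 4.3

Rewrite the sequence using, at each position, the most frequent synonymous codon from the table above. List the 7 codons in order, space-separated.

Codon 1 (Glu): best is GAG at 42.2.
Codon 2 (Asn): best is AAC at 16.4.
Codon 3 (Gly): best is GGA at 42.5.
Codon 4 (Gln): best is CAG at 36.3.
Codon 5 (Arg): best is AGA at 35.6.
Codon 6 (Arg): best is AGA at 35.6.
Codon 7 (Asp): best is GAC at 25.7.

GAG AAC GGA CAG AGA AGA GAC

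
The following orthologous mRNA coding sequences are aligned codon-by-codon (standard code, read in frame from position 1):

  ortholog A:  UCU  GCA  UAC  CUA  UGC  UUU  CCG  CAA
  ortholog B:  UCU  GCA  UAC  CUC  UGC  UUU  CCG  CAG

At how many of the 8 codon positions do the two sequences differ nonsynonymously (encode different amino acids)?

0

Codon 1: UCU Ser / UCU Ser — identical.
Codon 2: GCA Ala / GCA Ala — identical.
Codon 3: UAC Tyr / UAC Tyr — identical.
Codon 4: CUA Leu / CUC Leu — synonymous.
Codon 5: UGC Cys / UGC Cys — identical.
Codon 6: UUU Phe / UUU Phe — identical.
Codon 7: CCG Pro / CCG Pro — identical.
Codon 8: CAA Gln / CAG Gln — synonymous.
Nonsynonymous differences: 0.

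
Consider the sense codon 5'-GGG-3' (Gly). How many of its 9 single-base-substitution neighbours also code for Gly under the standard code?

3

Position 1: none → 0 synonymous.
Position 2: none → 0 synonymous.
Position 3: GGU, GGC, GGA → 3 synonymous.
Total: 0 + 0 + 3 = 3.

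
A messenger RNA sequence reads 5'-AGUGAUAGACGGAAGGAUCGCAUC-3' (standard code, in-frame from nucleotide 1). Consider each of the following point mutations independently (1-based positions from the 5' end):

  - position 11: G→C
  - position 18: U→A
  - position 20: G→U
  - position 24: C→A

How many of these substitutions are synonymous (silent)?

Codon 4: CGG (Arg) → CCG (Pro) — missense.
Codon 6: GAU (Asp) → GAA (Glu) — missense.
Codon 7: CGC (Arg) → CUC (Leu) — missense.
Codon 8: AUC (Ile) → AUA (Ile) — synonymous.
Synonymous: 1 of 4.

1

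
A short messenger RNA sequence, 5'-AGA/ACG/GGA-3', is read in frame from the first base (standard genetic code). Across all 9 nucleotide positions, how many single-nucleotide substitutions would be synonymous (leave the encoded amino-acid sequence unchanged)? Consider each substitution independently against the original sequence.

Codon 1 (AGA, Arg): 2 synonymous substitutions.
Codon 2 (ACG, Thr): 3 synonymous substitutions.
Codon 3 (GGA, Gly): 3 synonymous substitutions.
Total: 2 + 3 + 3 = 8.

8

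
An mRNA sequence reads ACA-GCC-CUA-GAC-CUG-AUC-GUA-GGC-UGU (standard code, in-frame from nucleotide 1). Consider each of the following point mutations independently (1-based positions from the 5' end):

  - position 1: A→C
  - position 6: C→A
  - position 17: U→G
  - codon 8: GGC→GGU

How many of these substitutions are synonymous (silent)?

Codon 1: ACA (Thr) → CCA (Pro) — missense.
Codon 2: GCC (Ala) → GCA (Ala) — synonymous.
Codon 6: AUC (Ile) → AGC (Ser) — missense.
Codon 8: GGC (Gly) → GGU (Gly) — synonymous.
Synonymous: 2 of 4.

2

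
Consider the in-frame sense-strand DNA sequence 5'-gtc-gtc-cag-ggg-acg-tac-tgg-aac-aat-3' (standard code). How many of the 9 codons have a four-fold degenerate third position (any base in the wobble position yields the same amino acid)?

4

Codon 1 GTC (Val): third position 4-fold.
Codon 2 GTC (Val): third position 4-fold.
Codon 3 CAG (Gln): third position 2-fold.
Codon 4 GGG (Gly): third position 4-fold.
Codon 5 ACG (Thr): third position 4-fold.
Codon 6 TAC (Tyr): third position 2-fold.
Codon 7 TGG (Trp): third position 1-fold.
Codon 8 AAC (Asn): third position 2-fold.
Codon 9 AAT (Asn): third position 2-fold.
Four-fold degenerate third positions: 4.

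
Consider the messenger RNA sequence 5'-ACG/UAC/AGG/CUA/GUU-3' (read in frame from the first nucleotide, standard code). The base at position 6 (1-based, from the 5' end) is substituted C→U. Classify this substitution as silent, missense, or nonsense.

silent

Position 6 falls in codon 2: UAC → Tyr.
After the substitution the codon is UAU → Tyr.
Both encode Tyr, so the change is synonymous.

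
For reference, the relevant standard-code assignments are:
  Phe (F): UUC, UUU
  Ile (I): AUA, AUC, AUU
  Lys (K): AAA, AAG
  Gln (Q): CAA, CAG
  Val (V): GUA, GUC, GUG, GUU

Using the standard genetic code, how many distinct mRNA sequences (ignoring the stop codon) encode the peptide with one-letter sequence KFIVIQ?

288

Lys: 2 codons.
Phe: 2 codons.
Ile: 3 codons.
Val: 4 codons.
Ile: 3 codons.
Gln: 2 codons.
2 × 2 × 3 × 4 × 3 × 2 = 288.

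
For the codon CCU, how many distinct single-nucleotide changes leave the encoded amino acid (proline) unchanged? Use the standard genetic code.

Position 1: none → 0 synonymous.
Position 2: none → 0 synonymous.
Position 3: CCC, CCA, CCG → 3 synonymous.
Total: 0 + 0 + 3 = 3.

3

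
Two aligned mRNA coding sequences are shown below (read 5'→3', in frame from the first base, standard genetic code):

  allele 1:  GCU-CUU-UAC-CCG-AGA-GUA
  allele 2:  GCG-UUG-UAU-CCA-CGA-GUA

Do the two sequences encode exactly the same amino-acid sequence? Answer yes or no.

Codon 1: GCU Ala / GCG Ala — synonymous.
Codon 2: CUU Leu / UUG Leu — synonymous.
Codon 3: UAC Tyr / UAU Tyr — synonymous.
Codon 4: CCG Pro / CCA Pro — synonymous.
Codon 5: AGA Arg / CGA Arg — synonymous.
Codon 6: GUA Val / GUA Val — identical.
Nonsynonymous differences: 0 → same protein.

yes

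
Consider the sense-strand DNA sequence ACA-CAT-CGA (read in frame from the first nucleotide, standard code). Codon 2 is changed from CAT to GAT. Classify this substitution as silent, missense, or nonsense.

Position 4 falls in codon 2: CAT → His.
After the substitution the codon is GAT → Asp.
His ≠ Asp, so this is a missense mutation.

missense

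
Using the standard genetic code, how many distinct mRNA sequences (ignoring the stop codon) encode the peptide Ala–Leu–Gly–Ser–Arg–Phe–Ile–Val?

Ala: 4 codons.
Leu: 6 codons.
Gly: 4 codons.
Ser: 6 codons.
Arg: 6 codons.
Phe: 2 codons.
Ile: 3 codons.
Val: 4 codons.
4 × 6 × 4 × 6 × 6 × 2 × 3 × 4 = 82944.

82944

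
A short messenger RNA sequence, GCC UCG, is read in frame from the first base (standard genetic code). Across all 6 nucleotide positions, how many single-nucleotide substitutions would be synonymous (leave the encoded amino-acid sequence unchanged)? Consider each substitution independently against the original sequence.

6

Codon 1 (GCC, Ala): 3 synonymous substitutions.
Codon 2 (UCG, Ser): 3 synonymous substitutions.
Total: 3 + 3 = 6.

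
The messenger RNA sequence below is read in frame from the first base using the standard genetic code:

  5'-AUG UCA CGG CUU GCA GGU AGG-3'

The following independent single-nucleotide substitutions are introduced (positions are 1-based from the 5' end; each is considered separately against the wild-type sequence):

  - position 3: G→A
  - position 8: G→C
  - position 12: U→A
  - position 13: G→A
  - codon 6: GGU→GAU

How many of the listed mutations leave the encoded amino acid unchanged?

Codon 1: AUG (Met) → AUA (Ile) — missense.
Codon 3: CGG (Arg) → CCG (Pro) — missense.
Codon 4: CUU (Leu) → CUA (Leu) — synonymous.
Codon 5: GCA (Ala) → ACA (Thr) — missense.
Codon 6: GGU (Gly) → GAU (Asp) — missense.
Synonymous: 1 of 5.

1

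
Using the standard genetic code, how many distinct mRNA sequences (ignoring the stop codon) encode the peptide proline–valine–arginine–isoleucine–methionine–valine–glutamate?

Pro: 4 codons.
Val: 4 codons.
Arg: 6 codons.
Ile: 3 codons.
Met: 1 codon.
Val: 4 codons.
Glu: 2 codons.
4 × 4 × 6 × 3 × 1 × 4 × 2 = 2304.

2304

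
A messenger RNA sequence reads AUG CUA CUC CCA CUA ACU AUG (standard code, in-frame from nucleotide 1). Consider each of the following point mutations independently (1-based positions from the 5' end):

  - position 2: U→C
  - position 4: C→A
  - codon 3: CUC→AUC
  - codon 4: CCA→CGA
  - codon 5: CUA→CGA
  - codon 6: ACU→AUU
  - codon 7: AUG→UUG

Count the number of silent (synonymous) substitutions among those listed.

Codon 1: AUG (Met) → ACG (Thr) — missense.
Codon 2: CUA (Leu) → AUA (Ile) — missense.
Codon 3: CUC (Leu) → AUC (Ile) — missense.
Codon 4: CCA (Pro) → CGA (Arg) — missense.
Codon 5: CUA (Leu) → CGA (Arg) — missense.
Codon 6: ACU (Thr) → AUU (Ile) — missense.
Codon 7: AUG (Met) → UUG (Leu) — missense.
Synonymous: 0 of 7.

0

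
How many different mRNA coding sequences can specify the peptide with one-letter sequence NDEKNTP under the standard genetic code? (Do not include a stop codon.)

512

Asn: 2 codons.
Asp: 2 codons.
Glu: 2 codons.
Lys: 2 codons.
Asn: 2 codons.
Thr: 4 codons.
Pro: 4 codons.
2 × 2 × 2 × 2 × 2 × 4 × 4 = 512.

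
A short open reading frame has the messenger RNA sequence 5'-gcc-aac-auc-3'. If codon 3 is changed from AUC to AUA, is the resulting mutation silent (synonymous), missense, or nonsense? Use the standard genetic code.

silent

Position 9 falls in codon 3: AUC → Ile.
After the substitution the codon is AUA → Ile.
Both encode Ile, so the change is synonymous.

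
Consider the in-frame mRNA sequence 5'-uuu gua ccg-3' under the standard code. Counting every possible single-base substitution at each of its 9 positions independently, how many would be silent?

Codon 1 (UUU, Phe): 1 synonymous substitution.
Codon 2 (GUA, Val): 3 synonymous substitutions.
Codon 3 (CCG, Pro): 3 synonymous substitutions.
Total: 1 + 3 + 3 = 7.

7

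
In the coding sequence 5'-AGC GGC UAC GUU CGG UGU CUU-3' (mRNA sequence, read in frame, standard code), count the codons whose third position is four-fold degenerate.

4

Codon 1 AGC (Ser): third position 2-fold.
Codon 2 GGC (Gly): third position 4-fold.
Codon 3 UAC (Tyr): third position 2-fold.
Codon 4 GUU (Val): third position 4-fold.
Codon 5 CGG (Arg): third position 4-fold.
Codon 6 UGU (Cys): third position 2-fold.
Codon 7 CUU (Leu): third position 4-fold.
Four-fold degenerate third positions: 4.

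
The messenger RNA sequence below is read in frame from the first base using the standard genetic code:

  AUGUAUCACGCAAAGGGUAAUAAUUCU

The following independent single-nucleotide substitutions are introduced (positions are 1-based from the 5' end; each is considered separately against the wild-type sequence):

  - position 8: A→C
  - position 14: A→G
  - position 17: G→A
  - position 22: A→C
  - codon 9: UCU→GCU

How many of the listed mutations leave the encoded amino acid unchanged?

0

Codon 3: CAC (His) → CCC (Pro) — missense.
Codon 5: AAG (Lys) → AGG (Arg) — missense.
Codon 6: GGU (Gly) → GAU (Asp) — missense.
Codon 8: AAU (Asn) → CAU (His) — missense.
Codon 9: UCU (Ser) → GCU (Ala) — missense.
Synonymous: 0 of 5.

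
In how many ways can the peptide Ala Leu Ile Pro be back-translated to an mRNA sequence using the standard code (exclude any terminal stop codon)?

288

Ala: 4 codons.
Leu: 6 codons.
Ile: 3 codons.
Pro: 4 codons.
4 × 6 × 3 × 4 = 288.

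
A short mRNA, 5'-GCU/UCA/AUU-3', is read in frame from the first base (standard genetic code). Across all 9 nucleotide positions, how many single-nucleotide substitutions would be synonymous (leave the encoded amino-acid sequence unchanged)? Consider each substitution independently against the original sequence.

Codon 1 (GCU, Ala): 3 synonymous substitutions.
Codon 2 (UCA, Ser): 3 synonymous substitutions.
Codon 3 (AUU, Ile): 2 synonymous substitutions.
Total: 3 + 3 + 2 = 8.

8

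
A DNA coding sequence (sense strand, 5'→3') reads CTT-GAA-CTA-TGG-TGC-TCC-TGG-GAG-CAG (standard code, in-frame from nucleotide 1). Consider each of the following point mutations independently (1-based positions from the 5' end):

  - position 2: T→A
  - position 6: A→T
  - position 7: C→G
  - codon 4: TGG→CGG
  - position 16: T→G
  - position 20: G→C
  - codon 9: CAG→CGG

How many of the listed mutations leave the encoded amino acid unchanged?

0

Codon 1: CTT (Leu) → CAT (His) — missense.
Codon 2: GAA (Glu) → GAT (Asp) — missense.
Codon 3: CTA (Leu) → GTA (Val) — missense.
Codon 4: TGG (Trp) → CGG (Arg) — missense.
Codon 6: TCC (Ser) → GCC (Ala) — missense.
Codon 7: TGG (Trp) → TCG (Ser) — missense.
Codon 9: CAG (Gln) → CGG (Arg) — missense.
Synonymous: 0 of 7.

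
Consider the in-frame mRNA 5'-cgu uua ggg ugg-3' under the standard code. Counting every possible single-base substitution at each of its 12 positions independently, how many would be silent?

8

Codon 1 (CGU, Arg): 3 synonymous substitutions.
Codon 2 (UUA, Leu): 2 synonymous substitutions.
Codon 3 (GGG, Gly): 3 synonymous substitutions.
Codon 4 (UGG, Trp): 0 synonymous substitutions.
Total: 3 + 2 + 3 + 0 = 8.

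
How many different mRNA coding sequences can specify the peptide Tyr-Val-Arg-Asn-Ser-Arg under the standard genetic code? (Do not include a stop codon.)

3456

Tyr: 2 codons.
Val: 4 codons.
Arg: 6 codons.
Asn: 2 codons.
Ser: 6 codons.
Arg: 6 codons.
2 × 4 × 6 × 2 × 6 × 6 = 3456.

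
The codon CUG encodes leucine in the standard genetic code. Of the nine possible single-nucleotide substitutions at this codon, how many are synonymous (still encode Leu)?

Position 1: UUG → 1 synonymous.
Position 2: none → 0 synonymous.
Position 3: CUU, CUC, CUA → 3 synonymous.
Total: 1 + 0 + 3 = 4.

4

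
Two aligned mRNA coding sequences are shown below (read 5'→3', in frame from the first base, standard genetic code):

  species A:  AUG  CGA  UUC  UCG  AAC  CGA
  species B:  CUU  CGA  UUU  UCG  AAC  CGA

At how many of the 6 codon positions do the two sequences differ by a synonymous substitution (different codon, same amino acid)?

Codon 1: AUG Met / CUU Leu — nonsynonymous.
Codon 2: CGA Arg / CGA Arg — identical.
Codon 3: UUC Phe / UUU Phe — synonymous.
Codon 4: UCG Ser / UCG Ser — identical.
Codon 5: AAC Asn / AAC Asn — identical.
Codon 6: CGA Arg / CGA Arg — identical.
Synonymous differences: 1.

1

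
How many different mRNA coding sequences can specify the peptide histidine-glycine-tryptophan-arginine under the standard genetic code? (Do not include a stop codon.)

48

His: 2 codons.
Gly: 4 codons.
Trp: 1 codon.
Arg: 6 codons.
2 × 4 × 1 × 6 = 48.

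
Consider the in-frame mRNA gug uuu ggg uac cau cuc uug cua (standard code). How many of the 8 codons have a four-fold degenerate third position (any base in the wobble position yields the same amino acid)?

4

Codon 1 GUG (Val): third position 4-fold.
Codon 2 UUU (Phe): third position 2-fold.
Codon 3 GGG (Gly): third position 4-fold.
Codon 4 UAC (Tyr): third position 2-fold.
Codon 5 CAU (His): third position 2-fold.
Codon 6 CUC (Leu): third position 4-fold.
Codon 7 UUG (Leu): third position 2-fold.
Codon 8 CUA (Leu): third position 4-fold.
Four-fold degenerate third positions: 4.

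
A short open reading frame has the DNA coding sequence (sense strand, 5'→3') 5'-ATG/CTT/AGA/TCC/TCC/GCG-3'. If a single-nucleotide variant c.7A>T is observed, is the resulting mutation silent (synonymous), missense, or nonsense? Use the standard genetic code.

Position 7 falls in codon 3: AGA → Arg.
After the substitution the codon is TGA → Stop.
The new codon is a stop codon, so this is a nonsense mutation.

nonsense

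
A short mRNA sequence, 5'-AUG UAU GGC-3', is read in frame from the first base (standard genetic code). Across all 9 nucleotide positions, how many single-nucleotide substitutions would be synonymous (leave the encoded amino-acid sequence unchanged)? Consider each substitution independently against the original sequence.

4

Codon 1 (AUG, Met): 0 synonymous substitutions.
Codon 2 (UAU, Tyr): 1 synonymous substitution.
Codon 3 (GGC, Gly): 3 synonymous substitutions.
Total: 0 + 1 + 3 = 4.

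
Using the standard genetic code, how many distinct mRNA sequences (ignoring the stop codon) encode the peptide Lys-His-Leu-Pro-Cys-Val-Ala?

3072

Lys: 2 codons.
His: 2 codons.
Leu: 6 codons.
Pro: 4 codons.
Cys: 2 codons.
Val: 4 codons.
Ala: 4 codons.
2 × 2 × 6 × 4 × 2 × 4 × 4 = 3072.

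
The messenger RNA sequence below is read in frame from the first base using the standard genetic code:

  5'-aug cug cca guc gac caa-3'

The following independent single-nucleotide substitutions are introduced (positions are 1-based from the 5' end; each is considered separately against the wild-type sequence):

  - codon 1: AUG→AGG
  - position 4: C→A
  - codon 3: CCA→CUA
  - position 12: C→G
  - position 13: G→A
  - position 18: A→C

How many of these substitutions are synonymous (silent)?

Codon 1: AUG (Met) → AGG (Arg) — missense.
Codon 2: CUG (Leu) → AUG (Met) — missense.
Codon 3: CCA (Pro) → CUA (Leu) — missense.
Codon 4: GUC (Val) → GUG (Val) — synonymous.
Codon 5: GAC (Asp) → AAC (Asn) — missense.
Codon 6: CAA (Gln) → CAC (His) — missense.
Synonymous: 1 of 6.

1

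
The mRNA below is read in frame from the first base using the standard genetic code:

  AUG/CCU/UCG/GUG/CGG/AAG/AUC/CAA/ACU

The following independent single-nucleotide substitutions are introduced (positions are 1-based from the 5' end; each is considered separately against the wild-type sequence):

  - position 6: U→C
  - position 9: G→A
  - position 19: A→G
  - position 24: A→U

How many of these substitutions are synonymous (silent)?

2

Codon 2: CCU (Pro) → CCC (Pro) — synonymous.
Codon 3: UCG (Ser) → UCA (Ser) — synonymous.
Codon 7: AUC (Ile) → GUC (Val) — missense.
Codon 8: CAA (Gln) → CAU (His) — missense.
Synonymous: 2 of 4.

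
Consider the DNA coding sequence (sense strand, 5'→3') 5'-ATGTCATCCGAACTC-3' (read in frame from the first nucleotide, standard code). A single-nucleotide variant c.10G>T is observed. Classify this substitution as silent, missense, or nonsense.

Position 10 falls in codon 4: GAA → Glu.
After the substitution the codon is TAA → Stop.
The new codon is a stop codon, so this is a nonsense mutation.

nonsense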